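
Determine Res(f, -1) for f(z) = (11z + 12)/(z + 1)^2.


Step 1: Pole of order 2 at z = -1
Step 2: Res = lim d/dz [(z + 1)^2 * f(z)] as z -> -1
Step 3: (z + 1)^2 * f(z) = 11z + 12
Step 4: d/dz[11z + 12] = 11

11


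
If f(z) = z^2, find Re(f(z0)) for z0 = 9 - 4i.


Step 1: z0 = 9 - 4i
Step 2: z0^2 = 9^2 - (-4)^2 - 72i
Step 3: real part = 81 - 16 = 65

65


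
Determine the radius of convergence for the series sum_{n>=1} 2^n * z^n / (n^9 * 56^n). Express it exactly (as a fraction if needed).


Step 1: General term a_n = 2^n / (n^9 * 56^n)
Step 2: By the root test, |a_n|^(1/n) = 2 / (n^(9/n) * 56) -> 2/56 as n -> infinity (since n^(9/n) -> 1)
Step 3: R = 1/lim|a_n|^(1/n) = 56/2 = 28

28


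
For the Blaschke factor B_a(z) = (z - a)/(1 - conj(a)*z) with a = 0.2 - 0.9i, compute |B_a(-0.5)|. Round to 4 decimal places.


Step 1: Numerator z0 - a = -0.5 - (0.2 - 0.9i) = -0.7 + 0.9i
Step 2: Denominator 1 - conj(a)*z0 = 1 - (0.2 + 0.9i)*(-0.5) = 1.1 + 0.45i
Step 3: |z0 - a|^2 = (-0.7)^2 + 0.9^2 = 1.3; |1 - conj(a)*z0|^2 = 1.1^2 + 0.45^2 = 1.4125
Step 4: |B_a(-0.5)| = sqrt(1.3 / 1.4125) = sqrt(0.920354)
Step 5: = 0.9594

0.9594


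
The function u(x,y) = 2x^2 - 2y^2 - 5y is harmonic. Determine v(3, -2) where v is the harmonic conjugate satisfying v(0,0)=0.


Step 1: v_x = -u_y = 4y + 5
Step 2: v_y = u_x = 4x + 0
Step 3: v = 4xy + 5x + C
Step 4: v(0,0) = 0 => C = 0
Step 5: v(3, -2) = -9

-9


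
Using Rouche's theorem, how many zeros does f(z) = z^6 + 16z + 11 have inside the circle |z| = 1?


Step 1: On |z| = 1 the three terms have sizes |z^6| = 1^6 = 1, |16z| = 16*1 = 16, |11| = 11
Step 2: The dominant term is g(z) = 16z; let h(z) = z^6 + 11 so f = g + h
Step 3: On |z| = 1: |g| = 16 and |h| <= 1 + 11 = 12
Step 4: Since 16 > 12, |h| < |g| on |z| = 1, so by Rouche f has the same number of zeros as g inside |z| < 1
Step 5: g(z) = 16z has 1 zero (at the origin, multiplicity 1) inside |z| < 1. Answer = 1

1


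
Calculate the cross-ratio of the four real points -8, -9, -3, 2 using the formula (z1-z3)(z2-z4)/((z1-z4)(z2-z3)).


Step 1: (z1-z3)(z2-z4) = (-5) * (-11) = 55
Step 2: (z1-z4)(z2-z3) = (-10) * (-6) = 60
Step 3: Cross-ratio = 55/60 = 11/12

11/12


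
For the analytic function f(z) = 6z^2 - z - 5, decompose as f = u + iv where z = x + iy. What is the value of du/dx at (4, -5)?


Step 1: f(z) = 6(x+iy)^2 - (x+iy) - 5
Step 2: u = 6(x^2 - y^2) - x - 5
Step 3: u_x = 12x - 1
Step 4: At (4, -5): u_x = 48 - 1 = 47

47


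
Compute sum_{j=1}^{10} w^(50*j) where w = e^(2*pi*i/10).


Step 1: The sum sum_{j=1}^{n} w^(k*j) equals n if n | k, else 0.
Step 2: Here n = 10, k = 50
Step 3: Does n divide k? 10 | 50 -> True
Step 4: Sum = 10

10


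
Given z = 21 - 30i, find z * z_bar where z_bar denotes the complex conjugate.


Step 1: conj(z) = 21 + 30i
Step 2: z * conj(z) = 21^2 + (-30)^2
Step 3: = 441 + 900 = 1341

1341


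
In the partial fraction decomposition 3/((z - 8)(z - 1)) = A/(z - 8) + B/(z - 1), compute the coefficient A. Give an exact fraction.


Step 1: Multiply both sides by (z - 8) and set z = 8
Step 2: A = 3 / (8 - 1)
Step 3: A = 3 / 7
Step 4: A = 3/7

3/7


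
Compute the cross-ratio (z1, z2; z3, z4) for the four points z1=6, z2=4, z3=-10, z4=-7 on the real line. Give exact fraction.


Step 1: (z1-z3)(z2-z4) = 16 * 11 = 176
Step 2: (z1-z4)(z2-z3) = 13 * 14 = 182
Step 3: Cross-ratio = 176/182 = 88/91

88/91


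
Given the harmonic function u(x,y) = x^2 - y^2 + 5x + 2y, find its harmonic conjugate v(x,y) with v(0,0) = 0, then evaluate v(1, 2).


Step 1: v_x = -u_y = 2y - 2
Step 2: v_y = u_x = 2x + 5
Step 3: v = 2xy - 2x + 5y + C
Step 4: v(0,0) = 0 => C = 0
Step 5: v(1, 2) = 12

12


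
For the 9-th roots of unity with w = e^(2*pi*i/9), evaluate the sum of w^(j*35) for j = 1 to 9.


Step 1: The sum sum_{j=1}^{n} w^(k*j) equals n if n | k, else 0.
Step 2: Here n = 9, k = 35
Step 3: Does n divide k? 9 | 35 -> False
Step 4: Sum = 0

0


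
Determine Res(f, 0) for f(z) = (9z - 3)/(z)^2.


Step 1: Pole of order 2 at z = 0
Step 2: Res = lim d/dz [(z)^2 * f(z)] as z -> 0
Step 3: (z)^2 * f(z) = 9z - 3
Step 4: d/dz[9z - 3] = 9

9


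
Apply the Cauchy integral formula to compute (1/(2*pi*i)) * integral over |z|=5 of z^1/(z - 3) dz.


Step 1: f(z) = z^1, a = 3 is inside |z| = 5
Step 2: By Cauchy integral formula: (1/(2pi*i)) * integral = f(a)
Step 3: f(3) = 3^1 = 3

3


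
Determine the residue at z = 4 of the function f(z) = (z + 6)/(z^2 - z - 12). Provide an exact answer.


Step 1: Q(z) = z^2 - z - 12 = (z - 4)(z + 3)
Step 2: Q'(z) = 2z - 1
Step 3: Q'(4) = 7, P(4) = 10
Step 4: Res = P(4)/Q'(4) = 10/7 = 10/7

10/7


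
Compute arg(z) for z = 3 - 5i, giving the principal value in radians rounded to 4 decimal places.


Step 1: z = 3 - 5i
Step 2: arg(z) = atan2(-5, 3)
Step 3: arg(z) = -1.0304

-1.0304


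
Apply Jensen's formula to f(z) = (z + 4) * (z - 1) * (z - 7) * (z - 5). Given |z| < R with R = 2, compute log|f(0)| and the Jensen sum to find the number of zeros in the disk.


Jensen's formula: (1/2pi)*integral log|f(Re^it)|dt = log|f(0)| + sum_{|a_k|<R} log(R/|a_k|)
Step 1: f(0) = 4 * (-1) * (-7) * (-5) = -140
Step 2: log|f(0)| = log|-4| + log|1| + log|7| + log|5| = 4.9416
Step 3: Zeros inside |z| < 2: 1
Step 4: Jensen sum = log(2/1) = 0.6931
Step 5: n(R) = number of terms in the Jensen sum = count of zeros inside |z| < 2 = 1

1


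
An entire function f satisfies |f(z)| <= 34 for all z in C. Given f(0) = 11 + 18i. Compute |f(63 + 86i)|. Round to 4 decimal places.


Step 1: By Liouville's theorem, a bounded entire function is constant.
Step 2: f(z) = f(0) = 11 + 18i for all z.
Step 3: |f(w)| = |11 + 18i| = sqrt(121 + 324)
Step 4: = 21.095

21.095


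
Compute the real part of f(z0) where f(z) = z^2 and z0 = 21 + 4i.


Step 1: z0 = 21 + 4i
Step 2: z0^2 = 21^2 - 4^2 + 168i
Step 3: real part = 441 - 16 = 425

425


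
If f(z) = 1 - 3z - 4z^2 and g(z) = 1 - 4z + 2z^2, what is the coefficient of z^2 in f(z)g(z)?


Step 1: z^2 term in f*g comes from: (1)*(2z^2) + (-3z)*(-4z) + (-4z^2)*(1)
Step 2: = 2 + 12 - 4
Step 3: = 10

10


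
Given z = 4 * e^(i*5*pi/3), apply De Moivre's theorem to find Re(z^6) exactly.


Step 1: By De Moivre's theorem, z^6 = 4^6 * e^(i*6*5*pi/3) = 4096 * (cos(10*pi) + i*sin(10*pi))
Step 2: |z|^6 = 4^6 = 4096
Step 3: Reduce the angle mod 2*pi: 10*pi - 10*pi = 0
Step 4: cos(0) = 1
Step 5: Re(z^6) = 4096 * 1 = 4096

4096


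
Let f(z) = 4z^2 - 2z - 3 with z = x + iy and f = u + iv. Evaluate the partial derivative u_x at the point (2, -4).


Step 1: f(z) = 4(x+iy)^2 - 2(x+iy) - 3
Step 2: u = 4(x^2 - y^2) - 2x - 3
Step 3: u_x = 8x - 2
Step 4: At (2, -4): u_x = 16 - 2 = 14

14


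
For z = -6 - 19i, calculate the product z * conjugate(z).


Step 1: conj(z) = -6 + 19i
Step 2: z * conj(z) = (-6)^2 + (-19)^2
Step 3: = 36 + 361 = 397

397


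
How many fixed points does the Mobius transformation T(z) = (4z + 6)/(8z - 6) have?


Step 1: Fixed points satisfy T(z) = z
Step 2: 8z^2 - 10z - 6 = 0
Step 3: Discriminant = (-10)^2 - 4*8*(-6) = 292
Step 4: Number of fixed points = 2

2


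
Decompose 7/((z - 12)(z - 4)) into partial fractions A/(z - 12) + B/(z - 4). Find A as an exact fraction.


Step 1: Multiply both sides by (z - 12) and set z = 12
Step 2: A = 7 / (12 - 4)
Step 3: A = 7 / 8
Step 4: A = 7/8

7/8


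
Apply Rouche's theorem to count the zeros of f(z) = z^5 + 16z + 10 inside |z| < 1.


Step 1: On |z| = 1 the three terms have sizes |z^5| = 1^5 = 1, |16z| = 16*1 = 16, |10| = 10
Step 2: The dominant term is g(z) = 16z; let h(z) = z^5 + 10 so f = g + h
Step 3: On |z| = 1: |g| = 16 and |h| <= 1 + 10 = 11
Step 4: Since 16 > 11, |h| < |g| on |z| = 1, so by Rouche f has the same number of zeros as g inside |z| < 1
Step 5: g(z) = 16z has 1 zero (at the origin, multiplicity 1) inside |z| < 1. Answer = 1

1


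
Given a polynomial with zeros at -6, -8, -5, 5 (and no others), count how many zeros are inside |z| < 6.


Step 1: Check each root:
  z = -6: |-6| = 6 >= 6
  z = -8: |-8| = 8 >= 6
  z = -5: |-5| = 5 < 6
  z = 5: |5| = 5 < 6
Step 2: Count = 2

2


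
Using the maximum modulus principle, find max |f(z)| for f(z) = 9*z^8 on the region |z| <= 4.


Step 1: On |z| = 4, |f(z)| = 9 * |z|^8 = 9 * 4^8
Step 2: By maximum modulus principle, maximum is on boundary.
Step 3: Maximum = 9 * 65536 = 589824

589824


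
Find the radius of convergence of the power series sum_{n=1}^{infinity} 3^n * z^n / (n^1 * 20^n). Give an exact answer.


Step 1: General term a_n = 3^n / (n^1 * 20^n)
Step 2: By the root test, |a_n|^(1/n) = 3 / (n^(1/n) * 20) -> 3/20 as n -> infinity (since n^(1/n) -> 1)
Step 3: R = 1/lim|a_n|^(1/n) = 20/3

20/3


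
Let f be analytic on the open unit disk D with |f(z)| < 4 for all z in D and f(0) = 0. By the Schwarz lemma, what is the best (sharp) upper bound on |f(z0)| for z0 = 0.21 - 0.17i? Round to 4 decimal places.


Step 1: g = f/4 maps D -> D with g(0) = 0, so by the Schwarz lemma |g(z)| <= |z|, i.e. |f(z)| <= 4|z|; this is sharp (f(z) = 4z).
Step 2: |z0|^2 = 0.21^2 + (-0.17)^2 = 0.073
Step 3: |z0| = sqrt(0.073) = 0.270185
Step 4: Best bound = 4 * |z0| = 4 * 0.270185 = 1.0807

1.0807


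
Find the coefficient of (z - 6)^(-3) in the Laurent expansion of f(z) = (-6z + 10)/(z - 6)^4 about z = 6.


Step 1: Write the numerator in powers of (z - 6): -6z + 10 = -6(z - 6) + (-6*6 + 10) = -6(z - 6) - 26
Step 2: Divide by (z - 6)^4: f(z) = -26(z - 6)^(-4) - 6(z - 6)^(-3)
Step 3: This finite sum is the Laurent series of f about z = 6.
Step 4: Coefficient of (z - 6)^(-3) = coefficient of (z - 6) in the re-centred numerator = -6

-6


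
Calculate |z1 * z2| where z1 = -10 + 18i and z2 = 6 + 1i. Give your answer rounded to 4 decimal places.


Step 1: |z1| = sqrt((-10)^2 + 18^2) = sqrt(424)
Step 2: |z2| = sqrt(6^2 + 1^2) = sqrt(37)
Step 3: |z1*z2| = |z1|*|z2| = sqrt(424) * sqrt(37) = sqrt(424 * 37) = sqrt(15688)
Step 4: = 125.2517

125.2517


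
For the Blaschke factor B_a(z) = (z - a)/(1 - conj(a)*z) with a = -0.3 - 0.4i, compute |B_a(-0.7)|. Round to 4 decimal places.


Step 1: Numerator z0 - a = -0.7 - (-0.3 - 0.4i) = -0.4 + 0.4i
Step 2: Denominator 1 - conj(a)*z0 = 1 - (-0.3 + 0.4i)*(-0.7) = 0.79 + 0.28i
Step 3: |z0 - a|^2 = (-0.4)^2 + 0.4^2 = 0.32; |1 - conj(a)*z0|^2 = 0.79^2 + 0.28^2 = 0.7025
Step 4: |B_a(-0.7)| = sqrt(0.32 / 0.7025) = sqrt(0.455516)
Step 5: = 0.6749

0.6749


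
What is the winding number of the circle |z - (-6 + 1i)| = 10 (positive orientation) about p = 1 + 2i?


Step 1: Center c = (-6, 1), radius = 10
Step 2: |p - c|^2 = 7^2 + 1^2 = 50
Step 3: r^2 = 100
Step 4: |p-c| < r so winding number = 1

1


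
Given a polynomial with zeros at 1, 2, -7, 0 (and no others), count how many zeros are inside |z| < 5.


Step 1: Check each root:
  z = 1: |1| = 1 < 5
  z = 2: |2| = 2 < 5
  z = -7: |-7| = 7 >= 5
  z = 0: |0| = 0 < 5
Step 2: Count = 3

3


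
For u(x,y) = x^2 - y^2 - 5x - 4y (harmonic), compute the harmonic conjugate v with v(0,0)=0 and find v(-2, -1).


Step 1: v_x = -u_y = 2y + 4
Step 2: v_y = u_x = 2x - 5
Step 3: v = 2xy + 4x - 5y + C
Step 4: v(0,0) = 0 => C = 0
Step 5: v(-2, -1) = 1

1


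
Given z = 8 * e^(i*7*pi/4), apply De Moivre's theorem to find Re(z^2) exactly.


Step 1: By De Moivre's theorem, z^2 = 8^2 * e^(i*2*7*pi/4) = 64 * (cos(7*pi/2) + i*sin(7*pi/2))
Step 2: |z|^2 = 8^2 = 64
Step 3: Reduce the angle mod 2*pi: 7*pi/2 - 2*pi = 3*pi/2
Step 4: cos(3*pi/2) = 0
Step 5: Re(z^2) = 64 * 0 = 0

0


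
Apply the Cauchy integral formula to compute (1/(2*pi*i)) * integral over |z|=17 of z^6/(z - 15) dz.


Step 1: f(z) = z^6, a = 15 is inside |z| = 17
Step 2: By Cauchy integral formula: (1/(2pi*i)) * integral = f(a)
Step 3: f(15) = 15^6 = 11390625

11390625


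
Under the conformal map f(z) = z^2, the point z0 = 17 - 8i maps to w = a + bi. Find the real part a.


Step 1: z0 = 17 - 8i
Step 2: z0^2 = 17^2 - (-8)^2 - 272i
Step 3: real part = 289 - 64 = 225

225


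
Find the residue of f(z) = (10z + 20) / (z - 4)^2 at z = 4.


Step 1: Pole of order 2 at z = 4
Step 2: Res = lim d/dz [(z - 4)^2 * f(z)] as z -> 4
Step 3: (z - 4)^2 * f(z) = 10z + 20
Step 4: d/dz[10z + 20] = 10

10


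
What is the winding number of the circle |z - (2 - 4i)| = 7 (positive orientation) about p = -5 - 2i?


Step 1: Center c = (2, -4), radius = 7
Step 2: |p - c|^2 = (-7)^2 + 2^2 = 53
Step 3: r^2 = 49
Step 4: |p-c| > r so winding number = 0

0


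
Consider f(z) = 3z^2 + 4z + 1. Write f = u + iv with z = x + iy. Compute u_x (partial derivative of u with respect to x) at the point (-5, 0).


Step 1: f(z) = 3(x+iy)^2 + 4(x+iy) + 1
Step 2: u = 3(x^2 - y^2) + 4x + 1
Step 3: u_x = 6x + 4
Step 4: At (-5, 0): u_x = -30 + 4 = -26

-26


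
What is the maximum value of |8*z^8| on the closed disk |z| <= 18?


Step 1: On |z| = 18, |f(z)| = 8 * |z|^8 = 8 * 18^8
Step 2: By maximum modulus principle, maximum is on boundary.
Step 3: Maximum = 8 * 11019960576 = 88159684608

88159684608


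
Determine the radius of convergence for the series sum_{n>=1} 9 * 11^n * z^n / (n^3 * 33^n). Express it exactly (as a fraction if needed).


Step 1: General term a_n = 9 * 11^n / (n^3 * 33^n)
Step 2: By the root test, |a_n|^(1/n) = 9^(1/n) * 11 / (n^(3/n) * 33) -> 11/33 as n -> infinity (since 9^(1/n) -> 1 and n^(3/n) -> 1)
Step 3: R = 1/lim|a_n|^(1/n) = 33/11 = 3

3


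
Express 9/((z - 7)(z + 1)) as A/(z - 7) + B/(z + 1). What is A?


Step 1: Multiply both sides by (z - 7) and set z = 7
Step 2: A = 9 / (7 + 1)
Step 3: A = 9 / 8
Step 4: A = 9/8

9/8


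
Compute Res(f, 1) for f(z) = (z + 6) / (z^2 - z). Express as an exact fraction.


Step 1: Q(z) = z^2 - z = (z - 1)(z)
Step 2: Q'(z) = 2z - 1
Step 3: Q'(1) = 1, P(1) = 7
Step 4: Res = P(1)/Q'(1) = 7/1 = 7

7


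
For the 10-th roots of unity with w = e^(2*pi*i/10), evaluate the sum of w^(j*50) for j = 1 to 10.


Step 1: The sum sum_{j=1}^{n} w^(k*j) equals n if n | k, else 0.
Step 2: Here n = 10, k = 50
Step 3: Does n divide k? 10 | 50 -> True
Step 4: Sum = 10

10


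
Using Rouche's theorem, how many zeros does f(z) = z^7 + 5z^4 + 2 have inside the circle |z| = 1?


Step 1: On |z| = 1 the three terms have sizes |z^7| = 1^7 = 1, |5z^4| = 5*1^4 = 5, |2| = 2
Step 2: The dominant term is g(z) = 5z^4; let h(z) = z^7 + 2 so f = g + h
Step 3: On |z| = 1: |g| = 5 and |h| <= 1 + 2 = 3
Step 4: Since 5 > 3, |h| < |g| on |z| = 1, so by Rouche f has the same number of zeros as g inside |z| < 1
Step 5: g(z) = 5z^4 has 4 zeros (at the origin, multiplicity 4) inside |z| < 1. Answer = 4

4


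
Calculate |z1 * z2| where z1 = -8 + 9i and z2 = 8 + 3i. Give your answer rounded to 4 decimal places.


Step 1: |z1| = sqrt((-8)^2 + 9^2) = sqrt(145)
Step 2: |z2| = sqrt(8^2 + 3^2) = sqrt(73)
Step 3: |z1*z2| = |z1|*|z2| = sqrt(145) * sqrt(73) = sqrt(145 * 73) = sqrt(10585)
Step 4: = 102.8834

102.8834


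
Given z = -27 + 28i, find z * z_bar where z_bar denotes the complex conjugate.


Step 1: conj(z) = -27 - 28i
Step 2: z * conj(z) = (-27)^2 + 28^2
Step 3: = 729 + 784 = 1513

1513


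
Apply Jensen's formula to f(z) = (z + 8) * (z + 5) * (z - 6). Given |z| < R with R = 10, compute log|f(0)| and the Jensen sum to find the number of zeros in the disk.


Jensen's formula: (1/2pi)*integral log|f(Re^it)|dt = log|f(0)| + sum_{|a_k|<R} log(R/|a_k|)
Step 1: f(0) = 8 * 5 * (-6) = -240
Step 2: log|f(0)| = log|-8| + log|-5| + log|6| = 5.4806
Step 3: Zeros inside |z| < 10: -8, -5, 6
Step 4: Jensen sum = log(10/8) + log(10/5) + log(10/6) = 1.4271
Step 5: n(R) = number of terms in the Jensen sum = count of zeros inside |z| < 10 = 3

3


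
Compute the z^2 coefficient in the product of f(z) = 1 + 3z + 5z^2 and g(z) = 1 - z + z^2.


Step 1: z^2 term in f*g comes from: (1)*(z^2) + (3z)*(-z) + (5z^2)*(1)
Step 2: = 1 - 3 + 5
Step 3: = 3

3


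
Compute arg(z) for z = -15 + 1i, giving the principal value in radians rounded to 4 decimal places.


Step 1: z = -15 + 1i
Step 2: arg(z) = atan2(1, -15)
Step 3: arg(z) = 3.075

3.075


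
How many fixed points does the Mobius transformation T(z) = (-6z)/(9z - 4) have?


Step 1: Fixed points satisfy T(z) = z
Step 2: 9z^2 + 2z = 0
Step 3: Discriminant = 2^2 - 4*9*0 = 4
Step 4: Number of fixed points = 2

2


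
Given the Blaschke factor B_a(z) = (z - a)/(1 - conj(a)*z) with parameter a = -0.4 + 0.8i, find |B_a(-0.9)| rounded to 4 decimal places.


Step 1: Numerator z0 - a = -0.9 - (-0.4 + 0.8i) = -0.5 - 0.8i
Step 2: Denominator 1 - conj(a)*z0 = 1 - (-0.4 - 0.8i)*(-0.9) = 0.64 - 0.72i
Step 3: |z0 - a|^2 = (-0.5)^2 + (-0.8)^2 = 0.89; |1 - conj(a)*z0|^2 = 0.64^2 + (-0.72)^2 = 0.928
Step 4: |B_a(-0.9)| = sqrt(0.89 / 0.928) = sqrt(0.959052)
Step 5: = 0.9793

0.9793


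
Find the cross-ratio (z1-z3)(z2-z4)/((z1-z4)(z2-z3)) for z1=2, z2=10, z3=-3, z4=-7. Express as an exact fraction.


Step 1: (z1-z3)(z2-z4) = 5 * 17 = 85
Step 2: (z1-z4)(z2-z3) = 9 * 13 = 117
Step 3: Cross-ratio = 85/117 = 85/117

85/117


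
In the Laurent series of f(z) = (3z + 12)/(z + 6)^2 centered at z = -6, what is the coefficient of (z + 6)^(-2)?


Step 1: Write the numerator in powers of (z + 6): 3z + 12 = 3(z + 6) + (3*(-6) + 12) = 3(z + 6) - 6
Step 2: Divide by (z + 6)^2: f(z) = -6(z + 6)^(-2) + 3(z + 6)^(-1)
Step 3: This finite sum is the Laurent series of f about z = -6.
Step 4: Coefficient of (z + 6)^(-2) = 3*(-6) + 12 = -6

-6


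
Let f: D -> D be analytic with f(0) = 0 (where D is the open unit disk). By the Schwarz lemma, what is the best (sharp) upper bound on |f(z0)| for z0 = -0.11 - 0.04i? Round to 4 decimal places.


Step 1: Schwarz lemma: if f: D -> D is analytic with f(0) = 0, then |f(z)| <= |z| for all z in D, and this is sharp (f(z) = z).
Step 2: |z0|^2 = (-0.11)^2 + (-0.04)^2 = 0.0137
Step 3: |z0| = sqrt(0.0137) = 0.117047
Step 4: Best bound = |z0| = 0.117

0.117


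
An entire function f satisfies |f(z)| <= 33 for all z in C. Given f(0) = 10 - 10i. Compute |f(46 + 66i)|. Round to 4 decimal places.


Step 1: By Liouville's theorem, a bounded entire function is constant.
Step 2: f(z) = f(0) = 10 - 10i for all z.
Step 3: |f(w)| = |10 - 10i| = sqrt(100 + 100)
Step 4: = 14.1421

14.1421


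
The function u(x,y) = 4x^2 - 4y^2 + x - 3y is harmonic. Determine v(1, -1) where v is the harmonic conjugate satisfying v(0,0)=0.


Step 1: v_x = -u_y = 8y + 3
Step 2: v_y = u_x = 8x + 1
Step 3: v = 8xy + 3x + y + C
Step 4: v(0,0) = 0 => C = 0
Step 5: v(1, -1) = -6

-6


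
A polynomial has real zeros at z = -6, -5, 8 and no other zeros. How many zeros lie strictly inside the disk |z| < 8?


Step 1: Check each root:
  z = -6: |-6| = 6 < 8
  z = -5: |-5| = 5 < 8
  z = 8: |8| = 8 >= 8
Step 2: Count = 2

2


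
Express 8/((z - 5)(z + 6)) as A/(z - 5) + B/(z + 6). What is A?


Step 1: Multiply both sides by (z - 5) and set z = 5
Step 2: A = 8 / (5 + 6)
Step 3: A = 8 / 11
Step 4: A = 8/11

8/11


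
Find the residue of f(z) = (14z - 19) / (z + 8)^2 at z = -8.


Step 1: Pole of order 2 at z = -8
Step 2: Res = lim d/dz [(z + 8)^2 * f(z)] as z -> -8
Step 3: (z + 8)^2 * f(z) = 14z - 19
Step 4: d/dz[14z - 19] = 14

14


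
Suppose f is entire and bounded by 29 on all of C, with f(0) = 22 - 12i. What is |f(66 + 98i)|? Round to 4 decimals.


Step 1: By Liouville's theorem, a bounded entire function is constant.
Step 2: f(z) = f(0) = 22 - 12i for all z.
Step 3: |f(w)| = |22 - 12i| = sqrt(484 + 144)
Step 4: = 25.0599

25.0599


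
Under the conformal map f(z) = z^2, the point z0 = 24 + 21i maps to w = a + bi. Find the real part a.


Step 1: z0 = 24 + 21i
Step 2: z0^2 = 24^2 - 21^2 + 1008i
Step 3: real part = 576 - 441 = 135

135


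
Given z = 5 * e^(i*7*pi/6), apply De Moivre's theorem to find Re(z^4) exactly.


Step 1: By De Moivre's theorem, z^4 = 5^4 * e^(i*4*7*pi/6) = 625 * (cos(14*pi/3) + i*sin(14*pi/3))
Step 2: |z|^4 = 5^4 = 625
Step 3: Reduce the angle mod 2*pi: 14*pi/3 - 4*pi = 2*pi/3
Step 4: cos(2*pi/3) = -1/2
Step 5: Re(z^4) = 625 * (-1/2) = -625/2

-625/2


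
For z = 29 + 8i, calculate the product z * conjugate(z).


Step 1: conj(z) = 29 - 8i
Step 2: z * conj(z) = 29^2 + 8^2
Step 3: = 841 + 64 = 905

905


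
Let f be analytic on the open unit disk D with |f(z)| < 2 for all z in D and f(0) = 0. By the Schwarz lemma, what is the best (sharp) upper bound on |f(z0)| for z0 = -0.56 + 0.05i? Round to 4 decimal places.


Step 1: g = f/2 maps D -> D with g(0) = 0, so by the Schwarz lemma |g(z)| <= |z|, i.e. |f(z)| <= 2|z|; this is sharp (f(z) = 2z).
Step 2: |z0|^2 = (-0.56)^2 + 0.05^2 = 0.3161
Step 3: |z0| = sqrt(0.3161) = 0.562228
Step 4: Best bound = 2 * |z0| = 2 * 0.562228 = 1.1245

1.1245


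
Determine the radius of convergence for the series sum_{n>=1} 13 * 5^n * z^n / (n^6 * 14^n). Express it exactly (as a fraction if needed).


Step 1: General term a_n = 13 * 5^n / (n^6 * 14^n)
Step 2: By the root test, |a_n|^(1/n) = 13^(1/n) * 5 / (n^(6/n) * 14) -> 5/14 as n -> infinity (since 13^(1/n) -> 1 and n^(6/n) -> 1)
Step 3: R = 1/lim|a_n|^(1/n) = 14/5

14/5


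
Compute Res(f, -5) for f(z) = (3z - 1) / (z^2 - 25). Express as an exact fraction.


Step 1: Q(z) = z^2 - 25 = (z + 5)(z - 5)
Step 2: Q'(z) = 2z
Step 3: Q'(-5) = -10, P(-5) = -16
Step 4: Res = P(-5)/Q'(-5) = -16/(-10) = 8/5

8/5


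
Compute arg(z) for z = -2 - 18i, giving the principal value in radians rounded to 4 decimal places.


Step 1: z = -2 - 18i
Step 2: arg(z) = atan2(-18, -2)
Step 3: arg(z) = -1.6815

-1.6815


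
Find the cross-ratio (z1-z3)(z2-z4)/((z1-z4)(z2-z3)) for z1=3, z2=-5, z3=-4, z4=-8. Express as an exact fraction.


Step 1: (z1-z3)(z2-z4) = 7 * 3 = 21
Step 2: (z1-z4)(z2-z3) = 11 * (-1) = -11
Step 3: Cross-ratio = -21/11 = -21/11

-21/11


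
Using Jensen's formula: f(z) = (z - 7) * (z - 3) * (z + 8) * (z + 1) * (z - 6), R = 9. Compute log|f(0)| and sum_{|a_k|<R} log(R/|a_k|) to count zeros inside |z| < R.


Jensen's formula: (1/2pi)*integral log|f(Re^it)|dt = log|f(0)| + sum_{|a_k|<R} log(R/|a_k|)
Step 1: f(0) = (-7) * (-3) * 8 * 1 * (-6) = -1008
Step 2: log|f(0)| = log|7| + log|3| + log|-8| + log|-1| + log|6| = 6.9157
Step 3: Zeros inside |z| < 9: 7, 3, -8, -1, 6
Step 4: Jensen sum = log(9/7) + log(9/3) + log(9/8) + log(9/1) + log(9/6) = 4.0704
Step 5: n(R) = number of terms in the Jensen sum = count of zeros inside |z| < 9 = 5

5


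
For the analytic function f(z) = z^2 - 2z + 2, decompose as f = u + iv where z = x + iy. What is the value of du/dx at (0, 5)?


Step 1: f(z) = (x+iy)^2 - 2(x+iy) + 2
Step 2: u = (x^2 - y^2) - 2x + 2
Step 3: u_x = 2x - 2
Step 4: At (0, 5): u_x = 0 - 2 = -2

-2


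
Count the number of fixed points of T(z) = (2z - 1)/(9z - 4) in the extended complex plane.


Step 1: Fixed points satisfy T(z) = z
Step 2: 9z^2 - 6z + 1 = 0
Step 3: Discriminant = (-6)^2 - 4*9*1 = 0
Step 4: Number of fixed points = 1

1


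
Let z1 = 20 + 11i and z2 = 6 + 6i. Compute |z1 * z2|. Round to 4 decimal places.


Step 1: |z1| = sqrt(20^2 + 11^2) = sqrt(521)
Step 2: |z2| = sqrt(6^2 + 6^2) = sqrt(72)
Step 3: |z1*z2| = |z1|*|z2| = sqrt(521) * sqrt(72) = sqrt(521 * 72) = sqrt(37512)
Step 4: = 193.6801

193.6801


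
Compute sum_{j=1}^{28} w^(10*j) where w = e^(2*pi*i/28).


Step 1: The sum sum_{j=1}^{n} w^(k*j) equals n if n | k, else 0.
Step 2: Here n = 28, k = 10
Step 3: Does n divide k? 28 | 10 -> False
Step 4: Sum = 0

0


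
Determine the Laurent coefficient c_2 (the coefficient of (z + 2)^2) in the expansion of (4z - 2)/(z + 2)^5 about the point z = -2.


Step 1: Write the numerator in powers of (z + 2): 4z - 2 = 4(z + 2) + (4*(-2) - 2) = 4(z + 2) - 10
Step 2: Divide by (z + 2)^5: f(z) = -10(z + 2)^(-5) + 4(z + 2)^(-4)
Step 3: This finite sum is the Laurent series of f about z = -2.
Step 4: Only the powers -5 and -4 appear, so the coefficient of (z + 2)^2 = 0

0


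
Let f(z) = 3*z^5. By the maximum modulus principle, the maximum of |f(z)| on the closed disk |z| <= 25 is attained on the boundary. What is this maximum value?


Step 1: On |z| = 25, |f(z)| = 3 * |z|^5 = 3 * 25^5
Step 2: By maximum modulus principle, maximum is on boundary.
Step 3: Maximum = 3 * 9765625 = 29296875

29296875


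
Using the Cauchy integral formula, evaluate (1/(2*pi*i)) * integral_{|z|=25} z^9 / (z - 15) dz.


Step 1: f(z) = z^9, a = 15 is inside |z| = 25
Step 2: By Cauchy integral formula: (1/(2pi*i)) * integral = f(a)
Step 3: f(15) = 15^9 = 38443359375

38443359375


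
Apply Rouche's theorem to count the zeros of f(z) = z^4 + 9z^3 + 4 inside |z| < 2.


Step 1: On |z| = 2 the three terms have sizes |z^4| = 2^4 = 16, |9z^3| = 9*2^3 = 72, |4| = 4
Step 2: The dominant term is g(z) = 9z^3; let h(z) = z^4 + 4 so f = g + h
Step 3: On |z| = 2: |g| = 72 and |h| <= 16 + 4 = 20
Step 4: Since 72 > 20, |h| < |g| on |z| = 2, so by Rouche f has the same number of zeros as g inside |z| < 2
Step 5: g(z) = 9z^3 has 3 zeros (at the origin, multiplicity 3) inside |z| < 2. Answer = 3

3


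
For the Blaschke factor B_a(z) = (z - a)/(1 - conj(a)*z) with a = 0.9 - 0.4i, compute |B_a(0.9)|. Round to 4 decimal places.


Step 1: Numerator z0 - a = 0.9 - (0.9 - 0.4i) = 0 + 0.4i
Step 2: Denominator 1 - conj(a)*z0 = 1 - (0.9 + 0.4i)*0.9 = 0.19 - 0.36i
Step 3: |z0 - a|^2 = 0^2 + 0.4^2 = 0.16; |1 - conj(a)*z0|^2 = 0.19^2 + (-0.36)^2 = 0.1657
Step 4: |B_a(0.9)| = sqrt(0.16 / 0.1657) = sqrt(0.9656)
Step 5: = 0.9826

0.9826


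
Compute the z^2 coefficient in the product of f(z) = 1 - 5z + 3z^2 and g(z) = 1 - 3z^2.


Step 1: z^2 term in f*g comes from: (1)*(-3z^2) + (-5z)*(0) + (3z^2)*(1)
Step 2: = -3 + 0 + 3
Step 3: = 0

0


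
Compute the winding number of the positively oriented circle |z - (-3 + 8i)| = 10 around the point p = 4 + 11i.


Step 1: Center c = (-3, 8), radius = 10
Step 2: |p - c|^2 = 7^2 + 3^2 = 58
Step 3: r^2 = 100
Step 4: |p-c| < r so winding number = 1

1


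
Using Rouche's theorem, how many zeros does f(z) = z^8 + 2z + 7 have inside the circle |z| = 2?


Step 1: On |z| = 2 the three terms have sizes |z^8| = 2^8 = 256, |2z| = 2*2 = 4, |7| = 7
Step 2: The dominant term is g(z) = z^8; let h(z) = 2z + 7 so f = g + h
Step 3: On |z| = 2: |g| = 256 and |h| <= 4 + 7 = 11
Step 4: Since 256 > 11, |h| < |g| on |z| = 2, so by Rouche f has the same number of zeros as g inside |z| < 2
Step 5: g(z) = z^8 has 8 zeros (all at the origin) inside |z| < 2. Answer = 8

8


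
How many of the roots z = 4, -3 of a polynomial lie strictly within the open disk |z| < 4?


Step 1: Check each root:
  z = 4: |4| = 4 >= 4
  z = -3: |-3| = 3 < 4
Step 2: Count = 1

1


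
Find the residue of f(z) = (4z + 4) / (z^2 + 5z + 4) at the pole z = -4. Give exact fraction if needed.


Step 1: Q(z) = z^2 + 5z + 4 = (z + 4)(z + 1)
Step 2: Q'(z) = 2z + 5
Step 3: Q'(-4) = -3, P(-4) = -12
Step 4: Res = P(-4)/Q'(-4) = -12/(-3) = 4

4


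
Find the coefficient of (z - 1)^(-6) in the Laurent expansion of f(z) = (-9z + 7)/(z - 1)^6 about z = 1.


Step 1: Write the numerator in powers of (z - 1): -9z + 7 = -9(z - 1) + (-9*1 + 7) = -9(z - 1) - 2
Step 2: Divide by (z - 1)^6: f(z) = -2(z - 1)^(-6) - 9(z - 1)^(-5)
Step 3: This finite sum is the Laurent series of f about z = 1.
Step 4: Coefficient of (z - 1)^(-6) = -9*1 + 7 = -2

-2


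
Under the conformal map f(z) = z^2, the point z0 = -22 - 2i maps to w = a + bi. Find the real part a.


Step 1: z0 = -22 - 2i
Step 2: z0^2 = (-22)^2 - (-2)^2 + 88i
Step 3: real part = 484 - 4 = 480

480


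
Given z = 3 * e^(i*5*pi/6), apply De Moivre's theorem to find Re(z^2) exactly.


Step 1: By De Moivre's theorem, z^2 = 3^2 * e^(i*2*5*pi/6) = 9 * (cos(5*pi/3) + i*sin(5*pi/3))
Step 2: |z|^2 = 3^2 = 9
Step 3: The angle 5*pi/3 already lies in [0, 2*pi)
Step 4: cos(5*pi/3) = 1/2
Step 5: Re(z^2) = 9 * 1/2 = 9/2

9/2


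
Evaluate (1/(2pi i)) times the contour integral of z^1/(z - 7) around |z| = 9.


Step 1: f(z) = z^1, a = 7 is inside |z| = 9
Step 2: By Cauchy integral formula: (1/(2pi*i)) * integral = f(a)
Step 3: f(7) = 7^1 = 7

7


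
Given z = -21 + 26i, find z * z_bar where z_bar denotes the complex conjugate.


Step 1: conj(z) = -21 - 26i
Step 2: z * conj(z) = (-21)^2 + 26^2
Step 3: = 441 + 676 = 1117

1117


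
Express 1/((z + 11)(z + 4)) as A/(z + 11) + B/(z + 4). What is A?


Step 1: Multiply both sides by (z + 11) and set z = -11
Step 2: A = 1 / (-11 + 4)
Step 3: A = 1 / (-7)
Step 4: A = -1/7

-1/7


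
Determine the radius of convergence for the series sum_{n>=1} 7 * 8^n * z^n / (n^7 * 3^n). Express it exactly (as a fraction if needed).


Step 1: General term a_n = 7 * 8^n / (n^7 * 3^n)
Step 2: By the root test, |a_n|^(1/n) = 7^(1/n) * 8 / (n^(7/n) * 3) -> 8/3 as n -> infinity (since 7^(1/n) -> 1 and n^(7/n) -> 1)
Step 3: R = 1/lim|a_n|^(1/n) = 3/8

3/8


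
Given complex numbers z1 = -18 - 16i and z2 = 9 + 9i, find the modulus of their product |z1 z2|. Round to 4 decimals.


Step 1: |z1| = sqrt((-18)^2 + (-16)^2) = sqrt(580)
Step 2: |z2| = sqrt(9^2 + 9^2) = sqrt(162)
Step 3: |z1*z2| = |z1|*|z2| = sqrt(580) * sqrt(162) = sqrt(580 * 162) = sqrt(93960)
Step 4: = 306.529

306.529


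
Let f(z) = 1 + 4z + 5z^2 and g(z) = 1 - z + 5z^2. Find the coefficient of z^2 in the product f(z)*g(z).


Step 1: z^2 term in f*g comes from: (1)*(5z^2) + (4z)*(-z) + (5z^2)*(1)
Step 2: = 5 - 4 + 5
Step 3: = 6

6


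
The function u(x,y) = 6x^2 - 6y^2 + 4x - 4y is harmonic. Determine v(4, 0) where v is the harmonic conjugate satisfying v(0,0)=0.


Step 1: v_x = -u_y = 12y + 4
Step 2: v_y = u_x = 12x + 4
Step 3: v = 12xy + 4x + 4y + C
Step 4: v(0,0) = 0 => C = 0
Step 5: v(4, 0) = 16

16


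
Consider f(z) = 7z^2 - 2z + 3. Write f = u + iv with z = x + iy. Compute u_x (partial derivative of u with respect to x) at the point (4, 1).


Step 1: f(z) = 7(x+iy)^2 - 2(x+iy) + 3
Step 2: u = 7(x^2 - y^2) - 2x + 3
Step 3: u_x = 14x - 2
Step 4: At (4, 1): u_x = 56 - 2 = 54

54


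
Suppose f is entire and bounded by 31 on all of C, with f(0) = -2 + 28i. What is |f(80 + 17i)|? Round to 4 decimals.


Step 1: By Liouville's theorem, a bounded entire function is constant.
Step 2: f(z) = f(0) = -2 + 28i for all z.
Step 3: |f(w)| = |-2 + 28i| = sqrt(4 + 784)
Step 4: = 28.0713

28.0713


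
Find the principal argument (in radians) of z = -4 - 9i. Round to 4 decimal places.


Step 1: z = -4 - 9i
Step 2: arg(z) = atan2(-9, -4)
Step 3: arg(z) = -1.989

-1.989


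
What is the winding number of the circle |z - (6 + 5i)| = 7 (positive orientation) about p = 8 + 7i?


Step 1: Center c = (6, 5), radius = 7
Step 2: |p - c|^2 = 2^2 + 2^2 = 8
Step 3: r^2 = 49
Step 4: |p-c| < r so winding number = 1

1


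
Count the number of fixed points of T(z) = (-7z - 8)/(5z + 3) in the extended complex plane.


Step 1: Fixed points satisfy T(z) = z
Step 2: 5z^2 + 10z + 8 = 0
Step 3: Discriminant = 10^2 - 4*5*8 = -60
Step 4: Number of fixed points = 2

2


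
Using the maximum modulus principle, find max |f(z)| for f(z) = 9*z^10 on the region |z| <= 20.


Step 1: On |z| = 20, |f(z)| = 9 * |z|^10 = 9 * 20^10
Step 2: By maximum modulus principle, maximum is on boundary.
Step 3: Maximum = 9 * 10240000000000 = 92160000000000

92160000000000


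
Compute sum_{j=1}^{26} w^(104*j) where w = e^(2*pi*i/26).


Step 1: The sum sum_{j=1}^{n} w^(k*j) equals n if n | k, else 0.
Step 2: Here n = 26, k = 104
Step 3: Does n divide k? 26 | 104 -> True
Step 4: Sum = 26

26


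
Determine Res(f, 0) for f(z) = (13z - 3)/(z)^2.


Step 1: Pole of order 2 at z = 0
Step 2: Res = lim d/dz [(z)^2 * f(z)] as z -> 0
Step 3: (z)^2 * f(z) = 13z - 3
Step 4: d/dz[13z - 3] = 13

13


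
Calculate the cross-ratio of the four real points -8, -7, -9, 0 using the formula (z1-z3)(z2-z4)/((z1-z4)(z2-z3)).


Step 1: (z1-z3)(z2-z4) = 1 * (-7) = -7
Step 2: (z1-z4)(z2-z3) = (-8) * 2 = -16
Step 3: Cross-ratio = 7/16 = 7/16

7/16


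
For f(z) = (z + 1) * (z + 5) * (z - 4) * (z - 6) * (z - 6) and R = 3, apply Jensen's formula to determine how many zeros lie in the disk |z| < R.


Jensen's formula: (1/2pi)*integral log|f(Re^it)|dt = log|f(0)| + sum_{|a_k|<R} log(R/|a_k|)
Step 1: f(0) = 1 * 5 * (-4) * (-6) * (-6) = -720
Step 2: log|f(0)| = log|-1| + log|-5| + log|4| + log|6| + log|6| = 6.5793
Step 3: Zeros inside |z| < 3: -1
Step 4: Jensen sum = log(3/1) = 1.0986
Step 5: n(R) = number of terms in the Jensen sum = count of zeros inside |z| < 3 = 1

1


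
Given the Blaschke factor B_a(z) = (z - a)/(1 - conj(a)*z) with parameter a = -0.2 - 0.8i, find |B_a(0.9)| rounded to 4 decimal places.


Step 1: Numerator z0 - a = 0.9 - (-0.2 - 0.8i) = 1.1 + 0.8i
Step 2: Denominator 1 - conj(a)*z0 = 1 - (-0.2 + 0.8i)*0.9 = 1.18 - 0.72i
Step 3: |z0 - a|^2 = 1.1^2 + 0.8^2 = 1.85; |1 - conj(a)*z0|^2 = 1.18^2 + (-0.72)^2 = 1.9108
Step 4: |B_a(0.9)| = sqrt(1.85 / 1.9108) = sqrt(0.968181)
Step 5: = 0.984

0.984


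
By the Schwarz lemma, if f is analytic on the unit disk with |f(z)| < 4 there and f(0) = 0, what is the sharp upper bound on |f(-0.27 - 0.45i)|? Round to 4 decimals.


Step 1: g = f/4 maps D -> D with g(0) = 0, so by the Schwarz lemma |g(z)| <= |z|, i.e. |f(z)| <= 4|z|; this is sharp (f(z) = 4z).
Step 2: |z0|^2 = (-0.27)^2 + (-0.45)^2 = 0.2754
Step 3: |z0| = sqrt(0.2754) = 0.524786
Step 4: Best bound = 4 * |z0| = 4 * 0.524786 = 2.0991

2.0991


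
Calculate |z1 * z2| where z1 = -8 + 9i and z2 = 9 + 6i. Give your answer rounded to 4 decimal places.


Step 1: |z1| = sqrt((-8)^2 + 9^2) = sqrt(145)
Step 2: |z2| = sqrt(9^2 + 6^2) = sqrt(117)
Step 3: |z1*z2| = |z1|*|z2| = sqrt(145) * sqrt(117) = sqrt(145 * 117) = sqrt(16965)
Step 4: = 130.2498

130.2498


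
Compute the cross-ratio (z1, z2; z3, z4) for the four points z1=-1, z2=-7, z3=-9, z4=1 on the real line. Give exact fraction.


Step 1: (z1-z3)(z2-z4) = 8 * (-8) = -64
Step 2: (z1-z4)(z2-z3) = (-2) * 2 = -4
Step 3: Cross-ratio = 64/4 = 16

16


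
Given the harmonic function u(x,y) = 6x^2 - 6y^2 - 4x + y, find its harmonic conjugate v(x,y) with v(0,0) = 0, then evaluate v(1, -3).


Step 1: v_x = -u_y = 12y - 1
Step 2: v_y = u_x = 12x - 4
Step 3: v = 12xy - x - 4y + C
Step 4: v(0,0) = 0 => C = 0
Step 5: v(1, -3) = -25

-25


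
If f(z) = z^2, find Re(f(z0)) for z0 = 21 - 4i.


Step 1: z0 = 21 - 4i
Step 2: z0^2 = 21^2 - (-4)^2 - 168i
Step 3: real part = 441 - 16 = 425

425


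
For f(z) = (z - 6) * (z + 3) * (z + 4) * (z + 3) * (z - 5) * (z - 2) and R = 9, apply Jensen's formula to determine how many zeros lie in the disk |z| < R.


Jensen's formula: (1/2pi)*integral log|f(Re^it)|dt = log|f(0)| + sum_{|a_k|<R} log(R/|a_k|)
Step 1: f(0) = (-6) * 3 * 4 * 3 * (-5) * (-2) = -2160
Step 2: log|f(0)| = log|6| + log|-3| + log|-4| + log|-3| + log|5| + log|2| = 7.6779
Step 3: Zeros inside |z| < 9: 6, -3, -4, -3, 5, 2
Step 4: Jensen sum = log(9/6) + log(9/3) + log(9/4) + log(9/3) + log(9/5) + log(9/2) = 5.5055
Step 5: n(R) = number of terms in the Jensen sum = count of zeros inside |z| < 9 = 6

6


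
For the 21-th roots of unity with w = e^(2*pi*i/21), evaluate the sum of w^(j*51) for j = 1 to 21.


Step 1: The sum sum_{j=1}^{n} w^(k*j) equals n if n | k, else 0.
Step 2: Here n = 21, k = 51
Step 3: Does n divide k? 21 | 51 -> False
Step 4: Sum = 0

0


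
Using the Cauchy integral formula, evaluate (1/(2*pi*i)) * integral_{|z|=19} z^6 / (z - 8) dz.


Step 1: f(z) = z^6, a = 8 is inside |z| = 19
Step 2: By Cauchy integral formula: (1/(2pi*i)) * integral = f(a)
Step 3: f(8) = 8^6 = 262144

262144


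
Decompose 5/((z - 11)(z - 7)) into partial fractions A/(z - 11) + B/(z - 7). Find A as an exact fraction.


Step 1: Multiply both sides by (z - 11) and set z = 11
Step 2: A = 5 / (11 - 7)
Step 3: A = 5 / 4
Step 4: A = 5/4

5/4


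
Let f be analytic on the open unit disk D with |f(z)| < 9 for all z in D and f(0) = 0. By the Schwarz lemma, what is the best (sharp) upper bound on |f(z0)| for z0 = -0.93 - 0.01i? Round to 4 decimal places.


Step 1: g = f/9 maps D -> D with g(0) = 0, so by the Schwarz lemma |g(z)| <= |z|, i.e. |f(z)| <= 9|z|; this is sharp (f(z) = 9z).
Step 2: |z0|^2 = (-0.93)^2 + (-0.01)^2 = 0.865
Step 3: |z0| = sqrt(0.865) = 0.930054
Step 4: Best bound = 9 * |z0| = 9 * 0.930054 = 8.3705

8.3705


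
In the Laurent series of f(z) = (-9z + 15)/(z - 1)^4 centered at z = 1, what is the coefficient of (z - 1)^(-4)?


Step 1: Write the numerator in powers of (z - 1): -9z + 15 = -9(z - 1) + (-9*1 + 15) = -9(z - 1) + 6
Step 2: Divide by (z - 1)^4: f(z) = 6(z - 1)^(-4) - 9(z - 1)^(-3)
Step 3: This finite sum is the Laurent series of f about z = 1.
Step 4: Coefficient of (z - 1)^(-4) = -9*1 + 15 = 6

6


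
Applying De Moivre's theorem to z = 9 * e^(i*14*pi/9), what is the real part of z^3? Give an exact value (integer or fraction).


Step 1: By De Moivre's theorem, z^3 = 9^3 * e^(i*3*14*pi/9) = 729 * (cos(14*pi/3) + i*sin(14*pi/3))
Step 2: |z|^3 = 9^3 = 729
Step 3: Reduce the angle mod 2*pi: 14*pi/3 - 4*pi = 2*pi/3
Step 4: cos(2*pi/3) = -1/2
Step 5: Re(z^3) = 729 * (-1/2) = -729/2

-729/2


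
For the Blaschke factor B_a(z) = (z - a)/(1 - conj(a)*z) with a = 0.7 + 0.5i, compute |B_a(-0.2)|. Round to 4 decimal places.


Step 1: Numerator z0 - a = -0.2 - (0.7 + 0.5i) = -0.9 - 0.5i
Step 2: Denominator 1 - conj(a)*z0 = 1 - (0.7 - 0.5i)*(-0.2) = 1.14 - 0.1i
Step 3: |z0 - a|^2 = (-0.9)^2 + (-0.5)^2 = 1.06; |1 - conj(a)*z0|^2 = 1.14^2 + (-0.1)^2 = 1.3096
Step 4: |B_a(-0.2)| = sqrt(1.06 / 1.3096) = sqrt(0.809407)
Step 5: = 0.8997

0.8997


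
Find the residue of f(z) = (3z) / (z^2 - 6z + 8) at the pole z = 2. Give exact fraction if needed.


Step 1: Q(z) = z^2 - 6z + 8 = (z - 2)(z - 4)
Step 2: Q'(z) = 2z - 6
Step 3: Q'(2) = -2, P(2) = 6
Step 4: Res = P(2)/Q'(2) = 6/(-2) = -3

-3


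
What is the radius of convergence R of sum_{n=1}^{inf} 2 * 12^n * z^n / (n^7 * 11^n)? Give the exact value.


Step 1: General term a_n = 2 * 12^n / (n^7 * 11^n)
Step 2: By the root test, |a_n|^(1/n) = 2^(1/n) * 12 / (n^(7/n) * 11) -> 12/11 as n -> infinity (since 2^(1/n) -> 1 and n^(7/n) -> 1)
Step 3: R = 1/lim|a_n|^(1/n) = 11/12

11/12


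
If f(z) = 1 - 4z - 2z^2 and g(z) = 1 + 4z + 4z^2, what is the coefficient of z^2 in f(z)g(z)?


Step 1: z^2 term in f*g comes from: (1)*(4z^2) + (-4z)*(4z) + (-2z^2)*(1)
Step 2: = 4 - 16 - 2
Step 3: = -14

-14


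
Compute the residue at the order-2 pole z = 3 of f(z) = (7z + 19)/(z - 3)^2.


Step 1: Pole of order 2 at z = 3
Step 2: Res = lim d/dz [(z - 3)^2 * f(z)] as z -> 3
Step 3: (z - 3)^2 * f(z) = 7z + 19
Step 4: d/dz[7z + 19] = 7

7


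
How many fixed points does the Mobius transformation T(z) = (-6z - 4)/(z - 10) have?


Step 1: Fixed points satisfy T(z) = z
Step 2: z^2 - 4z + 4 = 0
Step 3: Discriminant = (-4)^2 - 4*1*4 = 0
Step 4: Number of fixed points = 1

1


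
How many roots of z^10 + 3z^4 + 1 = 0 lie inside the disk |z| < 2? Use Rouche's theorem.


Step 1: On |z| = 2 the three terms have sizes |z^10| = 2^10 = 1024, |3z^4| = 3*2^4 = 48, |1| = 1
Step 2: The dominant term is g(z) = z^10; let h(z) = 3z^4 + 1 so f = g + h
Step 3: On |z| = 2: |g| = 1024 and |h| <= 48 + 1 = 49
Step 4: Since 1024 > 49, |h| < |g| on |z| = 2, so by Rouche f has the same number of zeros as g inside |z| < 2
Step 5: g(z) = z^10 has 10 zeros (all at the origin) inside |z| < 2. Answer = 10

10


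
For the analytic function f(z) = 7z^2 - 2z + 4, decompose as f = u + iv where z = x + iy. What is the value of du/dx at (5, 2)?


Step 1: f(z) = 7(x+iy)^2 - 2(x+iy) + 4
Step 2: u = 7(x^2 - y^2) - 2x + 4
Step 3: u_x = 14x - 2
Step 4: At (5, 2): u_x = 70 - 2 = 68

68


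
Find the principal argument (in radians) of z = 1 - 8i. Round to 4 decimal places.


Step 1: z = 1 - 8i
Step 2: arg(z) = atan2(-8, 1)
Step 3: arg(z) = -1.4464

-1.4464


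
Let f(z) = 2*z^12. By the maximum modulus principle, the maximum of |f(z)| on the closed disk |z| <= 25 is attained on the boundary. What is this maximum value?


Step 1: On |z| = 25, |f(z)| = 2 * |z|^12 = 2 * 25^12
Step 2: By maximum modulus principle, maximum is on boundary.
Step 3: Maximum = 2 * 59604644775390625 = 119209289550781250

119209289550781250
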